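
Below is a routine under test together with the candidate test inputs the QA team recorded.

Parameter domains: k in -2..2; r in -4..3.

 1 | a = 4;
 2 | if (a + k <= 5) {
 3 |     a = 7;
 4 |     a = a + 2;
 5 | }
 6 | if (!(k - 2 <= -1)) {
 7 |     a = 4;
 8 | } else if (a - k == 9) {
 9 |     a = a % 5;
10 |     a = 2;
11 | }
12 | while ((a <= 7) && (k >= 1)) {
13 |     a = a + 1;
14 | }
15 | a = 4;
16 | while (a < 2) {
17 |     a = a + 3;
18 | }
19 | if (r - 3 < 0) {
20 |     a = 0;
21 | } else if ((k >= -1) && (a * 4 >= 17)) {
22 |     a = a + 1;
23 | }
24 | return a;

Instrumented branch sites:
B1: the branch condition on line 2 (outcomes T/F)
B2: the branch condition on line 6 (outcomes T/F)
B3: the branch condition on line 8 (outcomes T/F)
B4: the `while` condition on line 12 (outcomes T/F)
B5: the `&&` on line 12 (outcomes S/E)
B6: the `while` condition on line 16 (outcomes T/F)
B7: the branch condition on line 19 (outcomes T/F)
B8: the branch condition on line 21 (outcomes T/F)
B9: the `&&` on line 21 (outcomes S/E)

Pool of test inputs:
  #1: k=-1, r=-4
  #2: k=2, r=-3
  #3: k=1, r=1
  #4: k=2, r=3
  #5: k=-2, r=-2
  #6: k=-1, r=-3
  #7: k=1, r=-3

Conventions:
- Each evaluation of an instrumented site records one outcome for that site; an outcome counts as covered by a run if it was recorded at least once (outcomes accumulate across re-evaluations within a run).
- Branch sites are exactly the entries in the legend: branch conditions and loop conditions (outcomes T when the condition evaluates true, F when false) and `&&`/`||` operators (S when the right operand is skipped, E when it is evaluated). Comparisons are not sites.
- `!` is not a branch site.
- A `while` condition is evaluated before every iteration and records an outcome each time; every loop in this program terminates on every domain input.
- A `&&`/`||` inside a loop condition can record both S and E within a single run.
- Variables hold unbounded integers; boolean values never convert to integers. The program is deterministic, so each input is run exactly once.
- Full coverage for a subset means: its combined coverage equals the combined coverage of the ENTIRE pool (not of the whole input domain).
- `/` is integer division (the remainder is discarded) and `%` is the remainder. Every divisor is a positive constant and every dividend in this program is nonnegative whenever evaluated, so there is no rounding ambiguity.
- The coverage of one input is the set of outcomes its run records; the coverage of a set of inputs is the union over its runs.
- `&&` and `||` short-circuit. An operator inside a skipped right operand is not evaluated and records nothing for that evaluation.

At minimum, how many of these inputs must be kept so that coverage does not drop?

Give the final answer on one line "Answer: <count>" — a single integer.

input #1 (k=-1, r=-4): covers B1=T, B2=F, B3=F, B4=F, B5=S, B6=F, B7=T
input #2 (k=2, r=-3): covers B1=F, B2=T, B4=T, B4=F, B5=S, B5=E, B6=F, B7=T
input #3 (k=1, r=1): covers B1=T, B2=F, B3=F, B4=F, B5=S, B6=F, B7=T
input #4 (k=2, r=3): covers B1=F, B2=T, B4=T, B4=F, B5=S, B5=E, B6=F, B7=F, B8=F, B9=E
input #5 (k=-2, r=-2): covers B1=T, B2=F, B3=F, B4=F, B5=S, B6=F, B7=T
input #6 (k=-1, r=-3): covers B1=T, B2=F, B3=F, B4=F, B5=S, B6=F, B7=T
input #7 (k=1, r=-3): covers B1=T, B2=F, B3=F, B4=F, B5=S, B6=F, B7=T
together the pool reaches 14 outcomes: B1=T, B1=F, B2=T, B2=F, B3=F, B4=T, B4=F, B5=S, B5=E, B6=F, B7=T, B7=F, B8=F, B9=E
every size-1 subset falls short of the 14 outcomes (best: 10/14)
the canonical winner is {1, 4}: size 2, full 14-outcome coverage, earliest index list among size-2 covers

Answer: 2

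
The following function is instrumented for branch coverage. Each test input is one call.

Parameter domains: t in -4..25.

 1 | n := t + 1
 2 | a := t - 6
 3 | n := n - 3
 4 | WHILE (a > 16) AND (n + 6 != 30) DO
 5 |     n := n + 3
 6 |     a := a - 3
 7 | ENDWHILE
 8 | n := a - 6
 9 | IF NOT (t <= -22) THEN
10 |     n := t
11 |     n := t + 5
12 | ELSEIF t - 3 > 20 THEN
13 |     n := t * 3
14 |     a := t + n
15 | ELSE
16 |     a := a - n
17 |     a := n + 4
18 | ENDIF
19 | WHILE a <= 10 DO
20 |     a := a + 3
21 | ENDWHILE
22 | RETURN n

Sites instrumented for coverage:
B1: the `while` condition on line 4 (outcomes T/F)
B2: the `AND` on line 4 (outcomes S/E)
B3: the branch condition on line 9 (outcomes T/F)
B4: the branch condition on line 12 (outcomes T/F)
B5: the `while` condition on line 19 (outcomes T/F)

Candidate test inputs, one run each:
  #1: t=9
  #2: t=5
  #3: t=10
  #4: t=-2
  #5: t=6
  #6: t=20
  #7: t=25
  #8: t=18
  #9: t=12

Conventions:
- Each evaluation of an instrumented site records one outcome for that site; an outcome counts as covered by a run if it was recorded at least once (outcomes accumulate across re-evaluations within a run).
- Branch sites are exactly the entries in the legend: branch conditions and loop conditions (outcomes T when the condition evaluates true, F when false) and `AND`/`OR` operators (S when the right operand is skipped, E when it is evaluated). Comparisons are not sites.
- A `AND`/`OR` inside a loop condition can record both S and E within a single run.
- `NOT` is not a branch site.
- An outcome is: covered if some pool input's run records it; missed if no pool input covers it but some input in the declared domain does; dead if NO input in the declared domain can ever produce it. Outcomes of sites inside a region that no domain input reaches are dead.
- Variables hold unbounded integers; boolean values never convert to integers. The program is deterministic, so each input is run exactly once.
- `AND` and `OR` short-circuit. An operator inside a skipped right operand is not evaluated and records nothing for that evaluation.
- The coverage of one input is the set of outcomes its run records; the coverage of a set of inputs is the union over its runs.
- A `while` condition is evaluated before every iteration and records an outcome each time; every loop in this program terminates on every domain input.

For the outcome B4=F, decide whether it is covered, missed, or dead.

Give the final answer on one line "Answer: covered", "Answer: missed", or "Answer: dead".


no pool input records B4=F
checking all 30 inputs in the declared domain: B4=F is never recorded -> dead
Answer: dead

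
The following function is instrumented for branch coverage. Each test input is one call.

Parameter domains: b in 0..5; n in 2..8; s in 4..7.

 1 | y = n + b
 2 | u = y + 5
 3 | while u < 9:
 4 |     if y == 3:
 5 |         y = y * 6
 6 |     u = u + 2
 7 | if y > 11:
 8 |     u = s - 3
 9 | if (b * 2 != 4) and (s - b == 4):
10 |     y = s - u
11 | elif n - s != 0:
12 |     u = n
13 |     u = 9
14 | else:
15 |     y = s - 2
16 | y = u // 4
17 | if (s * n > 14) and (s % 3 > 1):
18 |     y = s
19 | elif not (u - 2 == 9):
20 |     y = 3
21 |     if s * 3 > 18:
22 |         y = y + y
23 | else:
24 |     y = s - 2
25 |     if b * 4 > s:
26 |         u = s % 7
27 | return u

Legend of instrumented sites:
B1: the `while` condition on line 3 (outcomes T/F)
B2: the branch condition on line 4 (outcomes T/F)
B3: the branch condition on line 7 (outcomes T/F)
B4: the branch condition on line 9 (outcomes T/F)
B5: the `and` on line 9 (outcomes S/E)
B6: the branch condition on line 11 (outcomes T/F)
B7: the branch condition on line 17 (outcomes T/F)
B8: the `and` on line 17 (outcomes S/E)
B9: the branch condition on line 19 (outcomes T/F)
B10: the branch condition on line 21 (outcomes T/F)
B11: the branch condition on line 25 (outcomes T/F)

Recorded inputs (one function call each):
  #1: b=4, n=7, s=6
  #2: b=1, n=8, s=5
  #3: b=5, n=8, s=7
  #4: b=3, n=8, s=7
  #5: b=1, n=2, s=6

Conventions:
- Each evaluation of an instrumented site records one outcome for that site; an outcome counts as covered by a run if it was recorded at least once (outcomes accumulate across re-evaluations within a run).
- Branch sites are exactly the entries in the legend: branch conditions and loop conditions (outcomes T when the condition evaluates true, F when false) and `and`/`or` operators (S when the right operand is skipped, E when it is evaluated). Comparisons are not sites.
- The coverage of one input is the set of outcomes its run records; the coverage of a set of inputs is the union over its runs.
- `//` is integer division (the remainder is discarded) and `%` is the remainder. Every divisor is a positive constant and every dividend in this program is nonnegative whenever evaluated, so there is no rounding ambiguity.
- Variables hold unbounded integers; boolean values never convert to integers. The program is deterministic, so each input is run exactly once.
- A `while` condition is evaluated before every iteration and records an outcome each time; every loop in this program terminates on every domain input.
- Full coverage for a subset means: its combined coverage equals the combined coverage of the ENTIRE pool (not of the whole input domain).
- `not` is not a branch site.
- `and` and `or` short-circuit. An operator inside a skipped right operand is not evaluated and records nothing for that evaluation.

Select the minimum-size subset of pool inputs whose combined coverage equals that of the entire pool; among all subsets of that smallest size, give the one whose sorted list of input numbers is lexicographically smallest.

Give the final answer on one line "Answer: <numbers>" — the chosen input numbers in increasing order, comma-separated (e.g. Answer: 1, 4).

input #1, b=4, n=7, s=6: events B1->F, B3->F, B5->E, B4->F, B6->T, B8->E, B7->F, B9->T, B10->F; outcomes B1=F, B3=F, B4=F, B5=E, B6=T, B7=F, B8=E, B9=T, B10=F
input #2, b=1, n=8, s=5: events B1->F, B3->F, B5->E, B4->T, B8->E, B7->T; outcomes B1=F, B3=F, B4=T, B5=E, B7=T, B8=E
input #3, b=5, n=8, s=7: events B1->F, B3->T, B5->E, B4->F, B6->T, B8->E, B7->F, B9->T, B10->T; outcomes B1=F, B3=T, B4=F, B5=E, B6=T, B7=F, B8=E, B9=T, B10=T
input #4, b=3, n=8, s=7: events B1->F, B3->F, B5->E, B4->T, B8->E, B7->F, B9->T, B10->T; outcomes B1=F, B3=F, B4=T, B5=E, B7=F, B8=E, B9=T, B10=T
input #5, b=1, n=2, s=6: events B1->T, B2->T, B1->F, B3->T, B5->E, B4->F, B6->T, B8->S, B7->F, B9->T, B10->F; outcomes B1=T, B1=F, B2=T, B3=T, B4=F, B5=E, B6=T, B7=F, B8=S, B9=T, B10=F
together the pool reaches 16 outcomes: B1=T, B1=F, B2=T, B3=T, B3=F, B4=T, B4=F, B5=E, B6=T, B7=T, B7=F, B8=S, B8=E, B9=T, B10=T, B10=F
checked all size-1 subsets: none covers 16 outcomes (max 11/16)
checked all size-2 subsets: none covers 16 outcomes (max 15/16)
inputs {2, 3, 5} (size 3) cover everything; no size-3 subset with a lexicographically smaller index list covers all 16

Answer: 2, 3, 5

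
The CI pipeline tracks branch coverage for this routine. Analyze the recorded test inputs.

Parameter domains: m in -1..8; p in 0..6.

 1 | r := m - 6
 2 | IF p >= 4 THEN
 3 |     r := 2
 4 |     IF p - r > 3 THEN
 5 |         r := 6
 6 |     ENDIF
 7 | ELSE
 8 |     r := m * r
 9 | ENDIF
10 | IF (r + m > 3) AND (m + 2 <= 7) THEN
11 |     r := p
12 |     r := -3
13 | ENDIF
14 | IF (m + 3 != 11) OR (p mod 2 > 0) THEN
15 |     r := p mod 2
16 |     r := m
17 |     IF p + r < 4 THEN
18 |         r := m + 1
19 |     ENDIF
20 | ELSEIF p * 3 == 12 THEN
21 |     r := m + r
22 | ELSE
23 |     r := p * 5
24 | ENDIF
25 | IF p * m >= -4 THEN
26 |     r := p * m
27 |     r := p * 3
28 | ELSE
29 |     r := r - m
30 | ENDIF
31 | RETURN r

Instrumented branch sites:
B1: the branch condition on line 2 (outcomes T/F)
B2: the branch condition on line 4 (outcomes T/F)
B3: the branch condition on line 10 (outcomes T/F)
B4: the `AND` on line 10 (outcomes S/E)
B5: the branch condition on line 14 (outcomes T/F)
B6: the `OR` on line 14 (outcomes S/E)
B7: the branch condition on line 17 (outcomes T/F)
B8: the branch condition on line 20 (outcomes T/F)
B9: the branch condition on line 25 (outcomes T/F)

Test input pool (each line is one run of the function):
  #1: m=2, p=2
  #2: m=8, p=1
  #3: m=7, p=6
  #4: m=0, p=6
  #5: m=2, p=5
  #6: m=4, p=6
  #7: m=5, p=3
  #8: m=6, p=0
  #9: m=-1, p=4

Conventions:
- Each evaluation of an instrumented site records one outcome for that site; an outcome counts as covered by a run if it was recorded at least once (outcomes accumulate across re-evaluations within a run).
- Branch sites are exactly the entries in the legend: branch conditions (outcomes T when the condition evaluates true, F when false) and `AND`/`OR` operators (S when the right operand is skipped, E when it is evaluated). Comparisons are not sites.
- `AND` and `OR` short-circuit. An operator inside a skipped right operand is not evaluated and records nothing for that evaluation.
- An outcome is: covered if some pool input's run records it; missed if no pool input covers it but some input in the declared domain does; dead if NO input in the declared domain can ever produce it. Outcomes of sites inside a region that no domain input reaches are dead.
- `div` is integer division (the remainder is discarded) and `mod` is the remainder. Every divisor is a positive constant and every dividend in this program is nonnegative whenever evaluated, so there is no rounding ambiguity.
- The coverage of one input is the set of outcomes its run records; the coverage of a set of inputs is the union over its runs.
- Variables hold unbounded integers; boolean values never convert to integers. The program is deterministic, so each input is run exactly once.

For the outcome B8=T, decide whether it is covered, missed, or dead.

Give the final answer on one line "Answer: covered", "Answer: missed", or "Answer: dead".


no pool input records B8=T
but domain input (m=8, p=4) does record it -> reachable, so missed
Answer: missed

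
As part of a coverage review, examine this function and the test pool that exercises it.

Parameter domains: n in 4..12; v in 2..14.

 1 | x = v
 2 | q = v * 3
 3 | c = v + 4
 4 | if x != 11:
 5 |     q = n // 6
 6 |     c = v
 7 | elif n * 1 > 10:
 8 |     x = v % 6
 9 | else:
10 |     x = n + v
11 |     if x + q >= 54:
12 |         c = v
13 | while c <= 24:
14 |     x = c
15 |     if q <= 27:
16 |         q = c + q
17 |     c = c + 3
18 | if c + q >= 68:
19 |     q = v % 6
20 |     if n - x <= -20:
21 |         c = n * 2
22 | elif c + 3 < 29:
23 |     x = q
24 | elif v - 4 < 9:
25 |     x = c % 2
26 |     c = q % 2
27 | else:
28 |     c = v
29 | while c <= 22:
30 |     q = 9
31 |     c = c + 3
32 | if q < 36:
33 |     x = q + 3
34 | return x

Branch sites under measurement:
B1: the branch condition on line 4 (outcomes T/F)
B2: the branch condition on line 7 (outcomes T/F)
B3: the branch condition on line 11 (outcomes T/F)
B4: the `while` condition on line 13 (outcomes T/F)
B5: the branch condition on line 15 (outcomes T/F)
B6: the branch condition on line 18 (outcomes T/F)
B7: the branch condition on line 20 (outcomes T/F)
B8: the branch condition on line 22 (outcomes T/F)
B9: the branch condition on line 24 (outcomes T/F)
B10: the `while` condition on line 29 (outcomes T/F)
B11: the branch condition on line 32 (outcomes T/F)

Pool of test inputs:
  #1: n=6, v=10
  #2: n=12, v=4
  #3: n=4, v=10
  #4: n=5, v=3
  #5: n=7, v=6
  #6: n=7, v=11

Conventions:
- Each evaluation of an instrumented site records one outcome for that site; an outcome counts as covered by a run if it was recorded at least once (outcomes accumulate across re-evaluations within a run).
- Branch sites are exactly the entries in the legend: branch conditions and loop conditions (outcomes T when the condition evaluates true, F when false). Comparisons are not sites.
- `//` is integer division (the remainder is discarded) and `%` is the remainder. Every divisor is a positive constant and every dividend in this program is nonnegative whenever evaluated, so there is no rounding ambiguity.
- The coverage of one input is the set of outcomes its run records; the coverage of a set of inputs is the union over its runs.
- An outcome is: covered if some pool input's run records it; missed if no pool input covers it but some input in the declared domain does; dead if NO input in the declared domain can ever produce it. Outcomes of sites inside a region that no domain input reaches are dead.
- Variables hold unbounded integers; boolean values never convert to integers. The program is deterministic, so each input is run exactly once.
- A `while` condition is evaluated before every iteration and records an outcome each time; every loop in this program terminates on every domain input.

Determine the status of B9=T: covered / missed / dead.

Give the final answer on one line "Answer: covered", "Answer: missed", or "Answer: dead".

B9=T is recorded by pool input(s) 4, 5, 6 -> covered

Answer: covered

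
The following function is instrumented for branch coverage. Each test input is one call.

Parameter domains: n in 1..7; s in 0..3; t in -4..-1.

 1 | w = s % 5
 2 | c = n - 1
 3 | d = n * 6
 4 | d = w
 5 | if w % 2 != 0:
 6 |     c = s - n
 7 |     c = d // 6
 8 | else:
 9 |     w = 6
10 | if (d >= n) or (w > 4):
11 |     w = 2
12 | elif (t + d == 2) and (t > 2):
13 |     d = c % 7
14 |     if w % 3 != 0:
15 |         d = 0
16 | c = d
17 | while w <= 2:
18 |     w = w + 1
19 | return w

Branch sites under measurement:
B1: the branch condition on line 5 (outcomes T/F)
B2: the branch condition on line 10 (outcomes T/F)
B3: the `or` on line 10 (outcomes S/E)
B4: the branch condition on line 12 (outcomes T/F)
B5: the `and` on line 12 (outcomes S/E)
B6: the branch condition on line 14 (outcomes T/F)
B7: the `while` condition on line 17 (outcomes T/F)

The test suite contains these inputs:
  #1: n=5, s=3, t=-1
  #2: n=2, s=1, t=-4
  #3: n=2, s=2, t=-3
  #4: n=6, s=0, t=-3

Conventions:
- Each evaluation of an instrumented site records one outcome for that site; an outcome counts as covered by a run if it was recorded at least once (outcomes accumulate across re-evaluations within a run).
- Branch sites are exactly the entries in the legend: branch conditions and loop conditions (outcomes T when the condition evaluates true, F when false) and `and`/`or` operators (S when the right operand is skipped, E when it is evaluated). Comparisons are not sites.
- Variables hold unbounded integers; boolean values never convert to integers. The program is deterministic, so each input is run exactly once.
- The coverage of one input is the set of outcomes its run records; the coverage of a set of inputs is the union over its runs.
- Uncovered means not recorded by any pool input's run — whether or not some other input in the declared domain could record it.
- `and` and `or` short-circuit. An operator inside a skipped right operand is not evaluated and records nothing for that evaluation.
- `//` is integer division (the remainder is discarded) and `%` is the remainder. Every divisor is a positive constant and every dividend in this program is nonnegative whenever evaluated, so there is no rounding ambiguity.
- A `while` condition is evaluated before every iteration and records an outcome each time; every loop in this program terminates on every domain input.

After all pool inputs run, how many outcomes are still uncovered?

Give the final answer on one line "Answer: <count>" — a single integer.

test 1 (n=5, s=3, t=-1) fires B1->T, B3->E, B2->F, B5->E, B4->F, B7->F; hits B1=T, B2=F, B3=E, B4=F, B5=E, B7=F
test 2 (n=2, s=1, t=-4) fires B1->T, B3->E, B2->F, B5->S, B4->F, B7->T, B7->T, B7->F; hits B1=T, B2=F, B3=E, B4=F, B5=S, B7=T, B7=F
test 3 (n=2, s=2, t=-3) fires B1->F, B3->S, B2->T, B7->T, B7->F; hits B1=F, B2=T, B3=S, B7=T, B7=F
test 4 (n=6, s=0, t=-3) fires B1->F, B3->E, B2->T, B7->T, B7->F; hits B1=F, B2=T, B3=E, B7=T, B7=F
union over the pool: B1=T, B1=F, B2=T, B2=F, B3=S, B3=E, B4=F, B5=S, B5=E, B7=T, B7=F
uncovered (3 of 14): B4=T, B6=T, B6=F

Answer: 3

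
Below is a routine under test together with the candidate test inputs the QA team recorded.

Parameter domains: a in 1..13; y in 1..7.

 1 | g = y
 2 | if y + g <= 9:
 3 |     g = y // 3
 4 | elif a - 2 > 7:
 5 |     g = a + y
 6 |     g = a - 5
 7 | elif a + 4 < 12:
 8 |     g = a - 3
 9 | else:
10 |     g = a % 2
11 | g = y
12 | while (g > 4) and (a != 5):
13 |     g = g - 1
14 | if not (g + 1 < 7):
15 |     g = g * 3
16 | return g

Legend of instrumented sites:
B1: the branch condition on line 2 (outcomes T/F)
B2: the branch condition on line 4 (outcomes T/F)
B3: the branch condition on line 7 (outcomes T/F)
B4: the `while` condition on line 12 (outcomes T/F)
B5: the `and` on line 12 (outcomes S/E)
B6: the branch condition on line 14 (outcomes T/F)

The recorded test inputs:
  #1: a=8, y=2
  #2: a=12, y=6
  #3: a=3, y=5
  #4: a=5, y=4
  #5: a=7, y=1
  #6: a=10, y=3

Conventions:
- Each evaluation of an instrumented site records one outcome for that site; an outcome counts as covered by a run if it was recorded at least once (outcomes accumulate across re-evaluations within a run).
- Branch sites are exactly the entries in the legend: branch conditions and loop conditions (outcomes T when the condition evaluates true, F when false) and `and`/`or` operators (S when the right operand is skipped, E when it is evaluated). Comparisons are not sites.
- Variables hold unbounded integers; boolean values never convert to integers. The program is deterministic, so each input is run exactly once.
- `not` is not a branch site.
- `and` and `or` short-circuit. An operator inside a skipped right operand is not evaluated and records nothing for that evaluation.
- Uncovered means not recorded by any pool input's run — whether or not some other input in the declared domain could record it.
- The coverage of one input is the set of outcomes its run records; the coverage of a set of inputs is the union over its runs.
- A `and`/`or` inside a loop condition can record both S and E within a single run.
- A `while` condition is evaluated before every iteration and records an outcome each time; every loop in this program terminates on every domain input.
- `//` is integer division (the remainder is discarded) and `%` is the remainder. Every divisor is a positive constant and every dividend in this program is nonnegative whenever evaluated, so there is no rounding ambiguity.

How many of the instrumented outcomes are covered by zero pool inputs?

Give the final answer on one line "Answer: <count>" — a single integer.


input #1, a=8, y=2: events B1->T, B5->S, B4->F, B6->F; outcomes B1=T, B4=F, B5=S, B6=F
input #2, a=12, y=6: events B1->F, B2->T, B5->E, B4->T, B5->E, B4->T, B5->S, B4->F, B6->F; outcomes B1=F, B2=T, B4=T, B4=F, B5=S, B5=E, B6=F
input #3, a=3, y=5: events B1->F, B2->F, B3->T, B5->E, B4->T, B5->S, B4->F, B6->F; outcomes B1=F, B2=F, B3=T, B4=T, B4=F, B5=S, B5=E, B6=F
input #4, a=5, y=4: events B1->T, B5->S, B4->F, B6->F; outcomes B1=T, B4=F, B5=S, B6=F
input #5, a=7, y=1: events B1->T, B5->S, B4->F, B6->F; outcomes B1=T, B4=F, B5=S, B6=F
input #6, a=10, y=3: events B1->T, B5->S, B4->F, B6->F; outcomes B1=T, B4=F, B5=S, B6=F
union over the pool: B1=T, B1=F, B2=T, B2=F, B3=T, B4=T, B4=F, B5=S, B5=E, B6=F
uncovered (2 of 12): B3=F, B6=T
Answer: 2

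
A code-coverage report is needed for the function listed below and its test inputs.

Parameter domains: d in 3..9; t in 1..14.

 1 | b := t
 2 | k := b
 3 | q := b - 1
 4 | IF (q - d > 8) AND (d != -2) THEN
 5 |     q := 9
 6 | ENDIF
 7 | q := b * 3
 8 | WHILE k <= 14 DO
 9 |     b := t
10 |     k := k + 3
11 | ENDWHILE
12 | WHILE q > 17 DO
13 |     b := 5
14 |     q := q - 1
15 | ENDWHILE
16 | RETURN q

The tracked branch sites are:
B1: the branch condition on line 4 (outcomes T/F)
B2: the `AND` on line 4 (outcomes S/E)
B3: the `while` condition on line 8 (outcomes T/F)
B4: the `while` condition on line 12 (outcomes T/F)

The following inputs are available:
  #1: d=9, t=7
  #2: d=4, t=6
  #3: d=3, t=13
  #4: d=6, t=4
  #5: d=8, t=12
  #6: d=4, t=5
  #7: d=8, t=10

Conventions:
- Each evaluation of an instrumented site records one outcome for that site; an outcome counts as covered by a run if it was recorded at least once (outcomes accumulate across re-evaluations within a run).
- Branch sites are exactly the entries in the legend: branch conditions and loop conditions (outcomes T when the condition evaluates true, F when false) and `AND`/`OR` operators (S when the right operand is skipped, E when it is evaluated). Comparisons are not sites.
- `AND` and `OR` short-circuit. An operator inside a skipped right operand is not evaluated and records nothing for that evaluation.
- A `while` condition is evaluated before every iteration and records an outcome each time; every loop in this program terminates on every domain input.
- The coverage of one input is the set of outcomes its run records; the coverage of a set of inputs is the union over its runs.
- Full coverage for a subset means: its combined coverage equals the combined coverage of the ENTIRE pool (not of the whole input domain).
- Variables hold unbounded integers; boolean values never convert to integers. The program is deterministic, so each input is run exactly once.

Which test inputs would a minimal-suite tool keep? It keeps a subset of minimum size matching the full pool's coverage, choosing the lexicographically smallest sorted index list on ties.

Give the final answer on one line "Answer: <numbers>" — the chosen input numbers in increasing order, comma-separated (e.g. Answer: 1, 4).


run #1 (d=9, t=7) runs B2->S, B1->F, B3->T, B3->T, B3->T, B3->F, B4->T, B4->T, B4->T, B4->T, B4->F; records B1=F, B2=S, B3=T, B3=F, B4=T, B4=F
run #2 (d=4, t=6) runs B2->S, B1->F, B3->T, B3->T, B3->T, B3->F, B4->T, B4->F; records B1=F, B2=S, B3=T, B3=F, B4=T, B4=F
run #3 (d=3, t=13) runs B2->E, B1->T, B3->T, B3->F, B4->T, B4->T, B4->T, B4->T, B4->T, B4->T, B4->T, B4->T, B4->T, B4->T, ...; records B1=T, B2=E, B3=T, B3=F, B4=T, B4=F
run #4 (d=6, t=4) runs B2->S, B1->F, B3->T, B3->T, B3->T, B3->T, B3->F, B4->F; records B1=F, B2=S, B3=T, B3=F, B4=F
run #5 (d=8, t=12) runs B2->S, B1->F, B3->T, B3->F, B4->T, B4->T, B4->T, B4->T, B4->T, B4->T, B4->T, B4->T, B4->T, B4->T, ...; records B1=F, B2=S, B3=T, B3=F, B4=T, B4=F
run #6 (d=4, t=5) runs B2->S, B1->F, B3->T, B3->T, B3->T, B3->T, B3->F, B4->F; records B1=F, B2=S, B3=T, B3=F, B4=F
run #7 (d=8, t=10) runs B2->S, B1->F, B3->T, B3->T, B3->F, B4->T, B4->T, B4->T, B4->T, B4->T, B4->T, B4->T, B4->T, B4->T, ...; records B1=F, B2=S, B3=T, B3=F, B4=T, B4=F
together the pool reaches 8 outcomes: B1=T, B1=F, B2=S, B2=E, B3=T, B3=F, B4=T, B4=F
every size-1 subset falls short of the 8 outcomes (best: 6/8)
inputs {1, 3} (size 2) cover everything; no size-2 subset with a lexicographically smaller index list covers all 8
Answer: 1, 3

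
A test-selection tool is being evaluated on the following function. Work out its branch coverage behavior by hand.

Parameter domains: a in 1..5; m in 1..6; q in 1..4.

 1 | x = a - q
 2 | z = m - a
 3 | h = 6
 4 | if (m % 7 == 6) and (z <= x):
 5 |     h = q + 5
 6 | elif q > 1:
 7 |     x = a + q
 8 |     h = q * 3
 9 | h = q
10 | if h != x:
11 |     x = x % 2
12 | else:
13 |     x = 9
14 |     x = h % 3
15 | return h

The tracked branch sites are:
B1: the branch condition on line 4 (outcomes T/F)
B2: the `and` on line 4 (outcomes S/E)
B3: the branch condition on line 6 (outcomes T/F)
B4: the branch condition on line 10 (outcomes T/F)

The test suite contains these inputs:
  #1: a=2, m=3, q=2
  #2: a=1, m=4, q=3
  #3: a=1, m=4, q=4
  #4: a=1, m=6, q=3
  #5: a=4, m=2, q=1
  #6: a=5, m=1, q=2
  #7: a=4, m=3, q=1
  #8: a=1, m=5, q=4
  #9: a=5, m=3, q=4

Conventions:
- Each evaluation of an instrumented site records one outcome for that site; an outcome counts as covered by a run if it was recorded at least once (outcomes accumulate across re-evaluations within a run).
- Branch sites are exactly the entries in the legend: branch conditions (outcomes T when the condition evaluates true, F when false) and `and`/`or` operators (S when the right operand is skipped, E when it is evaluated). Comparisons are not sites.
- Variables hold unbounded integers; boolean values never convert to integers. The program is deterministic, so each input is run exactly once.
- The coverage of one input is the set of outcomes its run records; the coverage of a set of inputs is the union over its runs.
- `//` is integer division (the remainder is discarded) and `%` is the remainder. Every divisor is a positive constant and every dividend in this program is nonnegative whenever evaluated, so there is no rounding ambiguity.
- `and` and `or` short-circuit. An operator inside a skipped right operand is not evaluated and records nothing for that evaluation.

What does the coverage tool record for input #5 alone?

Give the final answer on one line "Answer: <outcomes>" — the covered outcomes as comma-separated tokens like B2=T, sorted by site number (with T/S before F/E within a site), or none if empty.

Running input #5 (a=4, m=2, q=1), event by event:
  B2->S, B1->F, B3->F, B4->T
as a set, this run covers: B1=F, B2=S, B3=F, B4=T

Answer: B1=F, B2=S, B3=F, B4=T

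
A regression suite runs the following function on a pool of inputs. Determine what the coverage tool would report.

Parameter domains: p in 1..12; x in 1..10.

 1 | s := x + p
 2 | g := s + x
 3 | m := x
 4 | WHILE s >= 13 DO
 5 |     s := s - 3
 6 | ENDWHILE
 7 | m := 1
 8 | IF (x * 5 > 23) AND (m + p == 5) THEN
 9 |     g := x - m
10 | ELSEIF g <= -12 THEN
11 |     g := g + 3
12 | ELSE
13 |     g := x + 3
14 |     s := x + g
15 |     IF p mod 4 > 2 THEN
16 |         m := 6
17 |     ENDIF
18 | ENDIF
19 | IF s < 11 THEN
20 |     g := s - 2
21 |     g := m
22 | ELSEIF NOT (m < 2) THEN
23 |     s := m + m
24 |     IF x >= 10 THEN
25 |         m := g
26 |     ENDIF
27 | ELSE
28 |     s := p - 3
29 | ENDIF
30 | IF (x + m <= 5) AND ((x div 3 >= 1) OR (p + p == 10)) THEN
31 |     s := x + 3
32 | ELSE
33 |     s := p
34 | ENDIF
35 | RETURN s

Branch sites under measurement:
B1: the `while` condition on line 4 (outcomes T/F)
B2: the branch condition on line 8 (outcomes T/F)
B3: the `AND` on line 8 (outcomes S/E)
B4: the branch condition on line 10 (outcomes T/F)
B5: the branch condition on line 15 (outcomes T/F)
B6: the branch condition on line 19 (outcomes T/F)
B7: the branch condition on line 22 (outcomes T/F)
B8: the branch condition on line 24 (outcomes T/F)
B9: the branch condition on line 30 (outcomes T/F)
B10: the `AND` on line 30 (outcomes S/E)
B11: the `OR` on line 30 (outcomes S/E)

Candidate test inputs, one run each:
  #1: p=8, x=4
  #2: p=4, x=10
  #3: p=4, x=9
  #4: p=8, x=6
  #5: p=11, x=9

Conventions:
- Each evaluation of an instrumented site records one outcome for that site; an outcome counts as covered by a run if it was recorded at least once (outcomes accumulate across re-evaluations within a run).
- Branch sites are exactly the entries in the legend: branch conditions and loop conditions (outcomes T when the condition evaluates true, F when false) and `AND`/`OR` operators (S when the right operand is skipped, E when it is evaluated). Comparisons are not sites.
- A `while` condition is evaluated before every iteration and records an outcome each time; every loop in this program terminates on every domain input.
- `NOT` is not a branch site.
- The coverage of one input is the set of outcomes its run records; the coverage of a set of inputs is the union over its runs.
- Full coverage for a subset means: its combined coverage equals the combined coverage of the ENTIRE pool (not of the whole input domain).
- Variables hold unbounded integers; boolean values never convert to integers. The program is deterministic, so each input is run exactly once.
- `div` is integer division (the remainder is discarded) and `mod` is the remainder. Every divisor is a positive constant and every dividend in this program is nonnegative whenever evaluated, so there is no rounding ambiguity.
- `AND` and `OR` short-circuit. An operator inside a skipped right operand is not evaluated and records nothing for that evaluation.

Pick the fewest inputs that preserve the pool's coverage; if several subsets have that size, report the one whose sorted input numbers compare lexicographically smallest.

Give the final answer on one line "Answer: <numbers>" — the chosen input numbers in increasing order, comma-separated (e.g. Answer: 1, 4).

input #1 (p=8, x=4): events B1->F, B3->S, B2->F, B4->F, B5->F, B6->F, B7->F, B10->E, B11->S, B9->T; covers B1=F, B2=F, B3=S, B4=F, B5=F, B6=F, B7=F, B9=T, B10=E, B11=S
input #2 (p=4, x=10): events B1->T, B1->F, B3->E, B2->T, B6->F, B7->F, B10->S, B9->F; covers B1=T, B1=F, B2=T, B3=E, B6=F, B7=F, B9=F, B10=S
input #3 (p=4, x=9): events B1->T, B1->F, B3->E, B2->T, B6->T, B10->S, B9->F; covers B1=T, B1=F, B2=T, B3=E, B6=T, B9=F, B10=S
input #4 (p=8, x=6): events B1->T, B1->F, B3->E, B2->F, B4->F, B5->F, B6->F, B7->F, B10->S, B9->F; covers B1=T, B1=F, B2=F, B3=E, B4=F, B5=F, B6=F, B7=F, B9=F, B10=S
input #5 (p=11, x=9): events B1->T, B1->T, B1->T, B1->F, B3->E, B2->F, B4->F, B5->T, B6->F, B7->T, B8->F, B10->S, B9->F; covers B1=T, B1=F, B2=F, B3=E, B4=F, B5=T, B6=F, B7=T, B8=F, B9=F, B10=S
pool-wide coverage (19 outcomes): B1=T, B1=F, B2=T, B2=F, B3=S, B3=E, B4=F, B5=T, B5=F, B6=T, B6=F, B7=T, B7=F, B8=F, B9=T, B9=F, B10=S, B10=E, B11=S
every size-1 subset falls short of the 19 outcomes (best: 11/19)
every size-2 subset falls short of the 19 outcomes (best: 17/19)
inputs {1, 3, 5} (size 3) cover everything; no size-3 subset with a lexicographically smaller index list covers all 19

Answer: 1, 3, 5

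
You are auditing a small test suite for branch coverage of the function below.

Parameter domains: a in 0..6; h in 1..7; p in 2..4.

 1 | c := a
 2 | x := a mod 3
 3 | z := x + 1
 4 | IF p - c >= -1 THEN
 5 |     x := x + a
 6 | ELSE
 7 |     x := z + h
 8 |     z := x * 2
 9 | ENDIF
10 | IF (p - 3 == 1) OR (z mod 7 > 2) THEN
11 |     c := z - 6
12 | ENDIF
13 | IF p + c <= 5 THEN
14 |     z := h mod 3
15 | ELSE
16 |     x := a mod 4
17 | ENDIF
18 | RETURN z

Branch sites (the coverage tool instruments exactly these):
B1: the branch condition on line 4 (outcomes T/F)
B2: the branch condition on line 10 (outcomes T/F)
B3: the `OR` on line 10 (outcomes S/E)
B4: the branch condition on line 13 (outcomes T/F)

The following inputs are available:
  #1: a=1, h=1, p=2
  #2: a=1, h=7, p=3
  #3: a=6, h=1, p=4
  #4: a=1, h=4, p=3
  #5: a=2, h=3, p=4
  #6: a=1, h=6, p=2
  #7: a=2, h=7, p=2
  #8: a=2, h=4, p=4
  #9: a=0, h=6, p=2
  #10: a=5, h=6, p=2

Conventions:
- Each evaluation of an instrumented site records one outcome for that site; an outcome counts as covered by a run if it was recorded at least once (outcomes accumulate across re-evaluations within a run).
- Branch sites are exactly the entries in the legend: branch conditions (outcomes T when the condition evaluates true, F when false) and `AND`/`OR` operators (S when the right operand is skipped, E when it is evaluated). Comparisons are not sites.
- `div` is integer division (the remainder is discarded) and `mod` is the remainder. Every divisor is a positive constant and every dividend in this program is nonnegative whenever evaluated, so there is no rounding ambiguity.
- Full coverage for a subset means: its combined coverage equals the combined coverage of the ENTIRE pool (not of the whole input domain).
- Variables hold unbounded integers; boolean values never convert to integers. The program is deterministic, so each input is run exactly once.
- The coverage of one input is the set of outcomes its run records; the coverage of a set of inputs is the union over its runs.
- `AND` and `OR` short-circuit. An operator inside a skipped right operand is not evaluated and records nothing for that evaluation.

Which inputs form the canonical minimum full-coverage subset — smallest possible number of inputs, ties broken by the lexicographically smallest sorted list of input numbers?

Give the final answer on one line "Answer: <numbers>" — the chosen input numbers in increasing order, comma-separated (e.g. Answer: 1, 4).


input #1 (a=1, h=1, p=2): events B1->T, B3->E, B2->F, B4->T; covers B1=T, B2=F, B3=E, B4=T
input #2 (a=1, h=7, p=3): events B1->T, B3->E, B2->F, B4->T; covers B1=T, B2=F, B3=E, B4=T
input #3 (a=6, h=1, p=4): events B1->F, B3->S, B2->T, B4->T; covers B1=F, B2=T, B3=S, B4=T
input #4 (a=1, h=4, p=3): events B1->T, B3->E, B2->F, B4->T; covers B1=T, B2=F, B3=E, B4=T
input #5 (a=2, h=3, p=4): events B1->T, B3->S, B2->T, B4->T; covers B1=T, B2=T, B3=S, B4=T
input #6 (a=1, h=6, p=2): events B1->T, B3->E, B2->F, B4->T; covers B1=T, B2=F, B3=E, B4=T
input #7 (a=2, h=7, p=2): events B1->T, B3->E, B2->T, B4->T; covers B1=T, B2=T, B3=E, B4=T
input #8 (a=2, h=4, p=4): events B1->T, B3->S, B2->T, B4->T; covers B1=T, B2=T, B3=S, B4=T
input #9 (a=0, h=6, p=2): events B1->T, B3->E, B2->F, B4->T; covers B1=T, B2=F, B3=E, B4=T
input #10 (a=5, h=6, p=2): events B1->F, B3->E, B2->T, B4->F; covers B1=F, B2=T, B3=E, B4=F
the full pool covers 8 outcomes: B1=T, B1=F, B2=T, B2=F, B3=S, B3=E, B4=T, B4=F
every size-1 subset falls short of the 8 outcomes (best: 4/8)
every size-2 subset falls short of the 8 outcomes (best: 7/8)
size 3: inputs {1, 3, 10} cover all 8 outcomes, and no lexicographically smaller subset of this size does
Answer: 1, 3, 10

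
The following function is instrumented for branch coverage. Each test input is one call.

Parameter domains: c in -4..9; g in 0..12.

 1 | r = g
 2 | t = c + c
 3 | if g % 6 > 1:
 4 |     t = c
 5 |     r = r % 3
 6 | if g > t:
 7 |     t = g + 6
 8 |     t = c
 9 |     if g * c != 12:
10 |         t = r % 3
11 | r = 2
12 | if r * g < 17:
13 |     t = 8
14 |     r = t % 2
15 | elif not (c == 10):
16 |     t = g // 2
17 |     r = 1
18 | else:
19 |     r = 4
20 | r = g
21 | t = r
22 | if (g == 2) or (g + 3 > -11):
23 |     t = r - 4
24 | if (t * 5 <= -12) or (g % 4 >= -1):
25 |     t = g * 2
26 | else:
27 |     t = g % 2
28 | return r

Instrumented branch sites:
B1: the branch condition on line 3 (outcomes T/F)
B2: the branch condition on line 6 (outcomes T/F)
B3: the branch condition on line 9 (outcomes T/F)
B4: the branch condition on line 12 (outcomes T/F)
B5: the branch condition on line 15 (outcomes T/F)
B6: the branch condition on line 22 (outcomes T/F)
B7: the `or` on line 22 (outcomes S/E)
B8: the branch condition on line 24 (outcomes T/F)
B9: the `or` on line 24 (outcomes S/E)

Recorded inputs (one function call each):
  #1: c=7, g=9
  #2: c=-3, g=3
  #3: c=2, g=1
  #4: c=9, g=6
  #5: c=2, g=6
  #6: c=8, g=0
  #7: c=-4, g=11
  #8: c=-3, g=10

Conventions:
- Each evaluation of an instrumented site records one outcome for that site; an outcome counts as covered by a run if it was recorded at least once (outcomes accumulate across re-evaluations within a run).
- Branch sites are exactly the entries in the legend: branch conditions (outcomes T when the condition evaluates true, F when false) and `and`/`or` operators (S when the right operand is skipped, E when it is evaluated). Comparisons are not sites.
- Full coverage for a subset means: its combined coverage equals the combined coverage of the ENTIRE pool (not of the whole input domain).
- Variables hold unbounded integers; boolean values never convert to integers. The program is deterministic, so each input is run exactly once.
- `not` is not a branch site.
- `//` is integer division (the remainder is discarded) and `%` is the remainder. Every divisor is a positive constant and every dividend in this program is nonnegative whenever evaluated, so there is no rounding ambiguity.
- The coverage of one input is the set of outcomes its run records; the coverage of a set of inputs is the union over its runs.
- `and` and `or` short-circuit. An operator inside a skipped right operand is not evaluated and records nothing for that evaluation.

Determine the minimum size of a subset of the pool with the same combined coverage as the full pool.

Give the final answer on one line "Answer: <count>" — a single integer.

run #1 (c=7, g=9) runs B1->T, B2->T, B3->T, B4->F, B5->T, B7->E, B6->T, B9->E, B8->T; records B1=T, B2=T, B3=T, B4=F, B5=T, B6=T, B7=E, B8=T, B9=E
run #2 (c=-3, g=3) runs B1->T, B2->T, B3->T, B4->T, B7->E, B6->T, B9->E, B8->T; records B1=T, B2=T, B3=T, B4=T, B6=T, B7=E, B8=T, B9=E
run #3 (c=2, g=1) runs B1->F, B2->F, B4->T, B7->E, B6->T, B9->S, B8->T; records B1=F, B2=F, B4=T, B6=T, B7=E, B8=T, B9=S
run #4 (c=9, g=6) runs B1->F, B2->F, B4->T, B7->E, B6->T, B9->E, B8->T; records B1=F, B2=F, B4=T, B6=T, B7=E, B8=T, B9=E
run #5 (c=2, g=6) runs B1->F, B2->T, B3->F, B4->T, B7->E, B6->T, B9->E, B8->T; records B1=F, B2=T, B3=F, B4=T, B6=T, B7=E, B8=T, B9=E
run #6 (c=8, g=0) runs B1->F, B2->F, B4->T, B7->E, B6->T, B9->S, B8->T; records B1=F, B2=F, B4=T, B6=T, B7=E, B8=T, B9=S
run #7 (c=-4, g=11) runs B1->T, B2->T, B3->T, B4->F, B5->T, B7->E, B6->T, B9->E, B8->T; records B1=T, B2=T, B3=T, B4=F, B5=T, B6=T, B7=E, B8=T, B9=E
run #8 (c=-3, g=10) runs B1->T, B2->T, B3->T, B4->F, B5->T, B7->E, B6->T, B9->E, B8->T; records B1=T, B2=T, B3=T, B4=F, B5=T, B6=T, B7=E, B8=T, B9=E
pool-wide coverage (14 outcomes): B1=T, B1=F, B2=T, B2=F, B3=T, B3=F, B4=T, B4=F, B5=T, B6=T, B7=E, B8=T, B9=S, B9=E
every size-1 subset falls short of the 14 outcomes (best: 9/14)
every size-2 subset falls short of the 14 outcomes (best: 13/14)
size 3: inputs {1, 3, 5} cover all 14 outcomes, and no lexicographically smaller subset of this size does

Answer: 3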